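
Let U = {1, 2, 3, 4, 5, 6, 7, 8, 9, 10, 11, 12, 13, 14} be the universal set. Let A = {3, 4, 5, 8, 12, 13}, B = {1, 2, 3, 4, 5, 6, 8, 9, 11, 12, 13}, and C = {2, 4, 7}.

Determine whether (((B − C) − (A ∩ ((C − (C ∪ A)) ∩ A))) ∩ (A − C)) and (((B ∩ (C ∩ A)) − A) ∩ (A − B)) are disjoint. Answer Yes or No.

B − C = {1, 3, 5, 6, 8, 9, 11, 12, 13}
C ∪ A = {2, 3, 4, 5, 7, 8, 12, 13}
C − (C ∪ A) = {}
(C − (C ∪ A)) ∩ A = {}
A ∩ ((C − (C ∪ A)) ∩ A) = {}
(B − C) − (A ∩ ((C − (C ∪ A)) ∩ A)) = {1, 3, 5, 6, 8, 9, 11, 12, 13}
A − C = {3, 5, 8, 12, 13}
((B − C) − (A ∩ ((C − (C ∪ A)) ∩ A))) ∩ (A − C) = {3, 5, 8, 12, 13}
C ∩ A = {4}
B ∩ (C ∩ A) = {4}
(B ∩ (C ∩ A)) − A = {}
A − B = {}
((B ∩ (C ∩ A)) − A) ∩ (A − B) = {}
{3, 5, 8, 12, 13} and {} share no elements.

Yes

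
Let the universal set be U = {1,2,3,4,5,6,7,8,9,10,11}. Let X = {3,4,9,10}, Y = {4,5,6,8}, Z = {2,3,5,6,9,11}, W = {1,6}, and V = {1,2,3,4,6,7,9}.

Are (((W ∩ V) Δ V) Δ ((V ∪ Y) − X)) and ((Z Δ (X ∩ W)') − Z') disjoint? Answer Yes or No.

W ∩ V = {1,6}
(W ∩ V) Δ V = {2,3,4,7,9}
V ∪ Y = {1,2,3,4,5,6,7,8,9}
(V ∪ Y) − X = {1,2,5,6,7,8}
((W ∩ V) Δ V) Δ ((V ∪ Y) − X) = {1,3,4,5,6,8,9}
X ∩ W = {}
(X ∩ W)' = {1,2,3,4,5,6,7,8,9,10,11}
Z Δ (X ∩ W)' = {1,4,7,8,10}
Z' = {1,4,7,8,10}
(Z Δ (X ∩ W)') − Z' = {}
{1,3,4,5,6,8,9} and {} share no elements.

Yes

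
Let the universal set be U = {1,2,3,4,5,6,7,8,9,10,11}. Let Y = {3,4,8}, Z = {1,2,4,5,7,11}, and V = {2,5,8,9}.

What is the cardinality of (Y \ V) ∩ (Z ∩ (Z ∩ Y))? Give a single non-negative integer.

1

Y \ V = {3,4}
Z ∩ Y = {4}
Z ∩ (Z ∩ Y) = {4}
(Y \ V) ∩ (Z ∩ (Z ∩ Y)) = {4}
|(Y \ V) ∩ (Z ∩ (Z ∩ Y))| = 1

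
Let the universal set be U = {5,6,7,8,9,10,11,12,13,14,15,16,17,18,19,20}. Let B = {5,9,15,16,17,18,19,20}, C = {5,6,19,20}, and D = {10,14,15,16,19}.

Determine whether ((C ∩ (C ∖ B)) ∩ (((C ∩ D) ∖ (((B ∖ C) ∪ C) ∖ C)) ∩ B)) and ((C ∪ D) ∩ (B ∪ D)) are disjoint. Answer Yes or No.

C ∖ B = {6}
C ∩ (C ∖ B) = {6}
C ∩ D = {19}
B ∖ C = {9,15,16,17,18}
(B ∖ C) ∪ C = {5,6,9,15,16,17,18,19,20}
((B ∖ C) ∪ C) ∖ C = {9,15,16,17,18}
(C ∩ D) ∖ (((B ∖ C) ∪ C) ∖ C) = {19}
((C ∩ D) ∖ (((B ∖ C) ∪ C) ∖ C)) ∩ B = {19}
(C ∩ (C ∖ B)) ∩ (((C ∩ D) ∖ (((B ∖ C) ∪ C) ∖ C)) ∩ B) = {}
C ∪ D = {5,6,10,14,15,16,19,20}
B ∪ D = {5,9,10,14,15,16,17,18,19,20}
(C ∪ D) ∩ (B ∪ D) = {5,10,14,15,16,19,20}
{} and {5,10,14,15,16,19,20} share no elements.

Yes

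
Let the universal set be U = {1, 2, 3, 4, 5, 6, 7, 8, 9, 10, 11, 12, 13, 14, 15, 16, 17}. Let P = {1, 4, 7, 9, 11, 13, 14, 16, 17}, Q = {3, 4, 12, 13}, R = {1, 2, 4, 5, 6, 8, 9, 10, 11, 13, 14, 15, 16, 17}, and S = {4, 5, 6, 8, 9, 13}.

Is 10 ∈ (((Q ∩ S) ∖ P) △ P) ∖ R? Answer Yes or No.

10 ∉ Q and 10 ∉ S, so 10 ∉ Q ∩ S
10 ∉ (Q ∩ S) and 10 ∉ P, so 10 ∉ (Q ∩ S) ∖ P
10 ∉ ((Q ∩ S) ∖ P) and 10 ∉ P, so 10 ∉ ((Q ∩ S) ∖ P) △ P
10 ∉ (((Q ∩ S) ∖ P) △ P) and 10 ∈ R, so 10 ∉ (((Q ∩ S) ∖ P) △ P) ∖ R

No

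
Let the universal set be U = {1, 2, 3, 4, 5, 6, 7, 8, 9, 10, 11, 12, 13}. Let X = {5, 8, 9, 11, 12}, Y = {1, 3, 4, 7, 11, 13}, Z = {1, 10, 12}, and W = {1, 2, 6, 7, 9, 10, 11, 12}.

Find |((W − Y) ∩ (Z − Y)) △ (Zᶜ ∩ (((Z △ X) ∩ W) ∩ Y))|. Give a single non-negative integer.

W − Y = {2, 6, 9, 10, 12}
Z − Y = {10, 12}
(W − Y) ∩ (Z − Y) = {10, 12}
Zᶜ = {2, 3, 4, 5, 6, 7, 8, 9, 11, 13}
Z △ X = {1, 5, 8, 9, 10, 11}
(Z △ X) ∩ W = {1, 9, 10, 11}
((Z △ X) ∩ W) ∩ Y = {1, 11}
Zᶜ ∩ (((Z △ X) ∩ W) ∩ Y) = {11}
((W − Y) ∩ (Z − Y)) △ (Zᶜ ∩ (((Z △ X) ∩ W) ∩ Y)) = {10, 11, 12}
|((W − Y) ∩ (Z − Y)) △ (Zᶜ ∩ (((Z △ X) ∩ W) ∩ Y))| = 3

3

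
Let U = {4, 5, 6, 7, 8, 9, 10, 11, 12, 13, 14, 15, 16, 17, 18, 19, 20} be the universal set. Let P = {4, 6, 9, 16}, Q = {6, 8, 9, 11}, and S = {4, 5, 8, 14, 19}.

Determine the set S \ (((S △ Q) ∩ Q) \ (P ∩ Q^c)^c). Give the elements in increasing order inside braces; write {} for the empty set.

{4, 5, 8, 14, 19}

S △ Q = {4, 5, 6, 9, 11, 14, 19}
(S △ Q) ∩ Q = {6, 9, 11}
Q^c = {4, 5, 7, 10, 12, 13, 14, 15, 16, 17, 18, 19, 20}
P ∩ Q^c = {4, 16}
(P ∩ Q^c)^c = {5, 6, 7, 8, 9, 10, 11, 12, 13, 14, 15, 17, 18, 19, 20}
((S △ Q) ∩ Q) \ (P ∩ Q^c)^c = {}
S \ (((S △ Q) ∩ Q) \ (P ∩ Q^c)^c) = {4, 5, 8, 14, 19}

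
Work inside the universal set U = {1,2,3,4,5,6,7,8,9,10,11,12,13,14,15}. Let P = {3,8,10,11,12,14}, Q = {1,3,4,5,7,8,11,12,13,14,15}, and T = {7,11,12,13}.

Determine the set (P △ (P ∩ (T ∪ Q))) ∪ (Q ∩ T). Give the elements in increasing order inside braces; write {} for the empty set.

{7,10,11,12,13}

T ∪ Q = {1,3,4,5,7,8,11,12,13,14,15}
P ∩ (T ∪ Q) = {3,8,11,12,14}
P △ (P ∩ (T ∪ Q)) = {10}
Q ∩ T = {7,11,12,13}
(P △ (P ∩ (T ∪ Q))) ∪ (Q ∩ T) = {7,10,11,12,13}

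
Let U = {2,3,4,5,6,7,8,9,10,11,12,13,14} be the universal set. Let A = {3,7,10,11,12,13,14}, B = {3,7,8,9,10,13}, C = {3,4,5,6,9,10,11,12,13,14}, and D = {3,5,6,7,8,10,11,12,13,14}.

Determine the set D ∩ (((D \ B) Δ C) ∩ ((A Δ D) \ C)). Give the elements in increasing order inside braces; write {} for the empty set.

D \ B = {5,6,11,12,14}
(D \ B) Δ C = {3,4,9,10,13}
A Δ D = {5,6,8}
(A Δ D) \ C = {8}
((D \ B) Δ C) ∩ ((A Δ D) \ C) = {}
D ∩ (((D \ B) Δ C) ∩ ((A Δ D) \ C)) = {}

{}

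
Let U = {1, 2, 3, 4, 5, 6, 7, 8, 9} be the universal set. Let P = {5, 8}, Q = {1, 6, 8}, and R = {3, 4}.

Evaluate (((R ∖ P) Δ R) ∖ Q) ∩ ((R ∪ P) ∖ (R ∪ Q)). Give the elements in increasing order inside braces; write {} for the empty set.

R ∖ P = {3, 4}
(R ∖ P) Δ R = {}
((R ∖ P) Δ R) ∖ Q = {}
R ∪ P = {3, 4, 5, 8}
R ∪ Q = {1, 3, 4, 6, 8}
(R ∪ P) ∖ (R ∪ Q) = {5}
(((R ∖ P) Δ R) ∖ Q) ∩ ((R ∪ P) ∖ (R ∪ Q)) = {}

{}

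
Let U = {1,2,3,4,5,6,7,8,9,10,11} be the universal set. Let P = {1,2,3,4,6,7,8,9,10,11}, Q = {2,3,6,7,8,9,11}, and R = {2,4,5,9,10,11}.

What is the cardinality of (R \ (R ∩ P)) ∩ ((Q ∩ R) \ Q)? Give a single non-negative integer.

0

R ∩ P = {2,4,9,10,11}
R \ (R ∩ P) = {5}
Q ∩ R = {2,9,11}
(Q ∩ R) \ Q = {}
(R \ (R ∩ P)) ∩ ((Q ∩ R) \ Q) = {}
|(R \ (R ∩ P)) ∩ ((Q ∩ R) \ Q)| = 0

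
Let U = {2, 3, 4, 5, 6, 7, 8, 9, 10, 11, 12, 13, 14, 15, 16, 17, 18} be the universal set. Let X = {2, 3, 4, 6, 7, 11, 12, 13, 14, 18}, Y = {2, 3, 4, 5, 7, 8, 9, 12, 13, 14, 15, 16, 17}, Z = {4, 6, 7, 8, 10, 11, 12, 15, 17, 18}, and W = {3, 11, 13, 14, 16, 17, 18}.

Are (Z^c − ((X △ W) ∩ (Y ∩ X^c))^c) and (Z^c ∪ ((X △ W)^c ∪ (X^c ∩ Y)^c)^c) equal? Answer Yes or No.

No

Z^c = {2, 3, 5, 9, 13, 14, 16}
X △ W = {2, 4, 6, 7, 12, 16, 17}
X^c = {5, 8, 9, 10, 15, 16, 17}
Y ∩ X^c = {5, 8, 9, 15, 16, 17}
(X △ W) ∩ (Y ∩ X^c) = {16, 17}
((X △ W) ∩ (Y ∩ X^c))^c = {2, 3, 4, 5, 6, 7, 8, 9, 10, 11, 12, 13, 14, 15, 18}
Z^c − ((X △ W) ∩ (Y ∩ X^c))^c = {16}
(X △ W)^c = {3, 5, 8, 9, 10, 11, 13, 14, 15, 18}
X^c ∩ Y = {5, 8, 9, 15, 16, 17}
(X^c ∩ Y)^c = {2, 3, 4, 6, 7, 10, 11, 12, 13, 14, 18}
(X △ W)^c ∪ (X^c ∩ Y)^c = {2, 3, 4, 5, 6, 7, 8, 9, 10, 11, 12, 13, 14, 15, 18}
((X △ W)^c ∪ (X^c ∩ Y)^c)^c = {16, 17}
Z^c ∪ ((X △ W)^c ∪ (X^c ∩ Y)^c)^c = {2, 3, 5, 9, 13, 14, 16, 17}
2 ∈ Z^c ∪ ((X △ W)^c ∪ (X^c ∩ Y)^c)^c but 2 ∉ Z^c − ((X △ W) ∩ (Y ∩ X^c))^c, so they differ.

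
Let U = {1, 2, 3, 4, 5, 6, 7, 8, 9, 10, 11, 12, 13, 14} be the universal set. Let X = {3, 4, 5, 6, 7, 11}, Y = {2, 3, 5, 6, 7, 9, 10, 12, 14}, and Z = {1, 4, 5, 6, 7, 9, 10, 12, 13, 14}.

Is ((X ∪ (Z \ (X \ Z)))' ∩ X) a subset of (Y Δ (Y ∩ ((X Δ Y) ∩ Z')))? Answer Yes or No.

Yes

X \ Z = {3, 11}
Z \ (X \ Z) = {1, 4, 5, 6, 7, 9, 10, 12, 13, 14}
X ∪ (Z \ (X \ Z)) = {1, 3, 4, 5, 6, 7, 9, 10, 11, 12, 13, 14}
(X ∪ (Z \ (X \ Z)))' = {2, 8}
(X ∪ (Z \ (X \ Z)))' ∩ X = {}
X Δ Y = {2, 4, 9, 10, 11, 12, 14}
Z' = {2, 3, 8, 11}
(X Δ Y) ∩ Z' = {2, 11}
Y ∩ ((X Δ Y) ∩ Z') = {2}
Y Δ (Y ∩ ((X Δ Y) ∩ Z')) = {3, 5, 6, 7, 9, 10, 12, 14}
Every element of {} is in {3, 5, 6, 7, 9, 10, 12, 14}, so (X ∪ (Z \ (X \ Z)))' ∩ X ⊆ Y Δ (Y ∩ ((X Δ Y) ∩ Z')).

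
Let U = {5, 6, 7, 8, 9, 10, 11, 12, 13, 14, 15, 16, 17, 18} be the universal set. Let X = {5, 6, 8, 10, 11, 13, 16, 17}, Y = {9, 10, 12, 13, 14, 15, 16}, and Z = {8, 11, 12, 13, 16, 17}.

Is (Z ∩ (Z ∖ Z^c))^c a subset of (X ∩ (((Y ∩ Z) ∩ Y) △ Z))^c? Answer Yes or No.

Yes

Z^c = {5, 6, 7, 9, 10, 14, 15, 18}
Z ∖ Z^c = {8, 11, 12, 13, 16, 17}
Z ∩ (Z ∖ Z^c) = {8, 11, 12, 13, 16, 17}
(Z ∩ (Z ∖ Z^c))^c = {5, 6, 7, 9, 10, 14, 15, 18}
Y ∩ Z = {12, 13, 16}
(Y ∩ Z) ∩ Y = {12, 13, 16}
((Y ∩ Z) ∩ Y) △ Z = {8, 11, 17}
X ∩ (((Y ∩ Z) ∩ Y) △ Z) = {8, 11, 17}
(X ∩ (((Y ∩ Z) ∩ Y) △ Z))^c = {5, 6, 7, 9, 10, 12, 13, 14, 15, 16, 18}
Every element of {5, 6, 7, 9, 10, 14, 15, 18} is in {5, 6, 7, 9, 10, 12, 13, 14, 15, 16, 18}, so (Z ∩ (Z ∖ Z^c))^c ⊆ (X ∩ (((Y ∩ Z) ∩ Y) △ Z))^c.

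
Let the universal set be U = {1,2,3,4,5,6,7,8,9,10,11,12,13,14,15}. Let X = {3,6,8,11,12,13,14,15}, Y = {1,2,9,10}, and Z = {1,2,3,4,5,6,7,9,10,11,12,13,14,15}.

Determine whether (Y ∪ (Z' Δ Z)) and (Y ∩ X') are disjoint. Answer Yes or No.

No

Z' = {8}
Z' Δ Z = {1,2,3,4,5,6,7,8,9,10,11,12,13,14,15}
Y ∪ (Z' Δ Z) = {1,2,3,4,5,6,7,8,9,10,11,12,13,14,15}
X' = {1,2,4,5,7,9,10}
Y ∩ X' = {1,2,9,10}
1 lies in both, so they are not disjoint.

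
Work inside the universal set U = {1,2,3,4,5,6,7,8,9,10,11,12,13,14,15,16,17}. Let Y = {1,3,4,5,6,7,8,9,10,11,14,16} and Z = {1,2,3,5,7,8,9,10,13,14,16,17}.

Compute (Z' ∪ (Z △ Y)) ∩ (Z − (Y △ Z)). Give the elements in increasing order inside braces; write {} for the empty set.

Z' = {4,6,11,12,15}
Z △ Y = {2,4,6,11,13,17}
Z' ∪ (Z △ Y) = {2,4,6,11,12,13,15,17}
Y △ Z = {2,4,6,11,13,17}
Z − (Y △ Z) = {1,3,5,7,8,9,10,14,16}
(Z' ∪ (Z △ Y)) ∩ (Z − (Y △ Z)) = {}

{}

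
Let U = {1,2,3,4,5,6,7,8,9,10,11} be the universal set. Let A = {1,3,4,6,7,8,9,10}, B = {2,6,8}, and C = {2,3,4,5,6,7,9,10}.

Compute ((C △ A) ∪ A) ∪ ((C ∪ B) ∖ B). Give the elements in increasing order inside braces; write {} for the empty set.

{1,2,3,4,5,6,7,8,9,10}

C △ A = {1,2,5,8}
(C △ A) ∪ A = {1,2,3,4,5,6,7,8,9,10}
C ∪ B = {2,3,4,5,6,7,8,9,10}
(C ∪ B) ∖ B = {3,4,5,7,9,10}
((C △ A) ∪ A) ∪ ((C ∪ B) ∖ B) = {1,2,3,4,5,6,7,8,9,10}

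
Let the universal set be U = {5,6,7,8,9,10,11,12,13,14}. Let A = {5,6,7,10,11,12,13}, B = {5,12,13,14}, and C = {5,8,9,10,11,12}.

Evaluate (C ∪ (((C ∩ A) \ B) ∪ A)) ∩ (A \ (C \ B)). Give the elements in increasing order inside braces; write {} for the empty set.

{5,6,7,12,13}

C ∩ A = {5,10,11,12}
(C ∩ A) \ B = {10,11}
((C ∩ A) \ B) ∪ A = {5,6,7,10,11,12,13}
C ∪ (((C ∩ A) \ B) ∪ A) = {5,6,7,8,9,10,11,12,13}
C \ B = {8,9,10,11}
A \ (C \ B) = {5,6,7,12,13}
(C ∪ (((C ∩ A) \ B) ∪ A)) ∩ (A \ (C \ B)) = {5,6,7,12,13}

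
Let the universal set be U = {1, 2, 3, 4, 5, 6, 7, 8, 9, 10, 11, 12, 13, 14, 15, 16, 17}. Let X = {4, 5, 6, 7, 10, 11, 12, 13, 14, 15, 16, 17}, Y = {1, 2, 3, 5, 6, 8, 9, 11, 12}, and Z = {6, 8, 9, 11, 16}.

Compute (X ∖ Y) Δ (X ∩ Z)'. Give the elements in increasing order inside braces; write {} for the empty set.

{1, 2, 3, 5, 8, 9, 12, 16}

X ∖ Y = {4, 7, 10, 13, 14, 15, 16, 17}
X ∩ Z = {6, 11, 16}
(X ∩ Z)' = {1, 2, 3, 4, 5, 7, 8, 9, 10, 12, 13, 14, 15, 17}
(X ∖ Y) Δ (X ∩ Z)' = {1, 2, 3, 5, 8, 9, 12, 16}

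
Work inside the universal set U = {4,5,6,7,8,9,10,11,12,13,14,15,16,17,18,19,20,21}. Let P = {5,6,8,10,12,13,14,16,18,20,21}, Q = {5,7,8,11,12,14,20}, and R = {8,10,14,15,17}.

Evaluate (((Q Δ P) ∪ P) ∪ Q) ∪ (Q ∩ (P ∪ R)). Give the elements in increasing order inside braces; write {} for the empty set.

Q Δ P = {6,7,10,11,13,16,18,21}
(Q Δ P) ∪ P = {5,6,7,8,10,11,12,13,14,16,18,20,21}
((Q Δ P) ∪ P) ∪ Q = {5,6,7,8,10,11,12,13,14,16,18,20,21}
P ∪ R = {5,6,8,10,12,13,14,15,16,17,18,20,21}
Q ∩ (P ∪ R) = {5,8,12,14,20}
(((Q Δ P) ∪ P) ∪ Q) ∪ (Q ∩ (P ∪ R)) = {5,6,7,8,10,11,12,13,14,16,18,20,21}

{5,6,7,8,10,11,12,13,14,16,18,20,21}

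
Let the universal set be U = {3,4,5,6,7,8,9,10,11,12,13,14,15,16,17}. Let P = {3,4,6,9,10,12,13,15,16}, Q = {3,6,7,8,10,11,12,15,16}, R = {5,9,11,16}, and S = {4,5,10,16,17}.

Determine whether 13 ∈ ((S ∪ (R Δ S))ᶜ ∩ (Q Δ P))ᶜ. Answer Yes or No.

13 ∉ R and 13 ∉ S, so 13 ∉ R Δ S
13 ∉ S and 13 ∉ (R Δ S), so 13 ∉ S ∪ (R Δ S)
13 ∈ (S ∪ (R Δ S))ᶜ since 13 ∉ (S ∪ (R Δ S))
13 ∉ Q and 13 ∈ P, so 13 ∈ Q Δ P
13 ∈ (S ∪ (R Δ S))ᶜ and 13 ∈ (Q Δ P), so 13 ∈ (S ∪ (R Δ S))ᶜ ∩ (Q Δ P)
13 ∉ ((S ∪ (R Δ S))ᶜ ∩ (Q Δ P))ᶜ since 13 ∈ ((S ∪ (R Δ S))ᶜ ∩ (Q Δ P))

No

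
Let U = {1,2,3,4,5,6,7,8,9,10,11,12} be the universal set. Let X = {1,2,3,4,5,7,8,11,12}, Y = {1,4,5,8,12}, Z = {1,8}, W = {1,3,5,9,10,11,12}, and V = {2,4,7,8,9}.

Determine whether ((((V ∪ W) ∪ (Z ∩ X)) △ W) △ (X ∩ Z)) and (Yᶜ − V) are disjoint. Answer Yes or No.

V ∪ W = {1,2,3,4,5,7,8,9,10,11,12}
Z ∩ X = {1,8}
(V ∪ W) ∪ (Z ∩ X) = {1,2,3,4,5,7,8,9,10,11,12}
((V ∪ W) ∪ (Z ∩ X)) △ W = {2,4,7,8}
X ∩ Z = {1,8}
(((V ∪ W) ∪ (Z ∩ X)) △ W) △ (X ∩ Z) = {1,2,4,7}
Yᶜ = {2,3,6,7,9,10,11}
Yᶜ − V = {3,6,10,11}
{1,2,4,7} and {3,6,10,11} share no elements.

Yes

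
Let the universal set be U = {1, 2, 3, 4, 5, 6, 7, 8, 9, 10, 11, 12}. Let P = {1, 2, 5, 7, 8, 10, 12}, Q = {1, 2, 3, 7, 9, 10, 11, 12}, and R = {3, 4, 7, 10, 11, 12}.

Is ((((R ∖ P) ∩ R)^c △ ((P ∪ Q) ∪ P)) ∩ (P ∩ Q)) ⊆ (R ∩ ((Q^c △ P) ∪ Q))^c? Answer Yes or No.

R ∖ P = {3, 4, 11}
(R ∖ P) ∩ R = {3, 4, 11}
((R ∖ P) ∩ R)^c = {1, 2, 5, 6, 7, 8, 9, 10, 12}
P ∪ Q = {1, 2, 3, 5, 7, 8, 9, 10, 11, 12}
(P ∪ Q) ∪ P = {1, 2, 3, 5, 7, 8, 9, 10, 11, 12}
((R ∖ P) ∩ R)^c △ ((P ∪ Q) ∪ P) = {3, 6, 11}
P ∩ Q = {1, 2, 7, 10, 12}
(((R ∖ P) ∩ R)^c △ ((P ∪ Q) ∪ P)) ∩ (P ∩ Q) = {}
Q^c = {4, 5, 6, 8}
Q^c △ P = {1, 2, 4, 6, 7, 10, 12}
(Q^c △ P) ∪ Q = {1, 2, 3, 4, 6, 7, 9, 10, 11, 12}
R ∩ ((Q^c △ P) ∪ Q) = {3, 4, 7, 10, 11, 12}
(R ∩ ((Q^c △ P) ∪ Q))^c = {1, 2, 5, 6, 8, 9}
Every element of {} is in {1, 2, 5, 6, 8, 9}, so (((R ∖ P) ∩ R)^c △ ((P ∪ Q) ∪ P)) ∩ (P ∩ Q) ⊆ (R ∩ ((Q^c △ P) ∪ Q))^c.

Yes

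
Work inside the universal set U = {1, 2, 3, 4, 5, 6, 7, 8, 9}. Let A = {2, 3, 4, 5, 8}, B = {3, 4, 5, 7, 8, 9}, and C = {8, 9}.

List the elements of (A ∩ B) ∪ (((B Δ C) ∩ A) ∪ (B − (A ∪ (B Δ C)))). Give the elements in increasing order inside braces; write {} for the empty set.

{3, 4, 5, 8, 9}

A ∩ B = {3, 4, 5, 8}
B Δ C = {3, 4, 5, 7}
(B Δ C) ∩ A = {3, 4, 5}
A ∪ (B Δ C) = {2, 3, 4, 5, 7, 8}
B − (A ∪ (B Δ C)) = {9}
((B Δ C) ∩ A) ∪ (B − (A ∪ (B Δ C))) = {3, 4, 5, 9}
(A ∩ B) ∪ (((B Δ C) ∩ A) ∪ (B − (A ∪ (B Δ C)))) = {3, 4, 5, 8, 9}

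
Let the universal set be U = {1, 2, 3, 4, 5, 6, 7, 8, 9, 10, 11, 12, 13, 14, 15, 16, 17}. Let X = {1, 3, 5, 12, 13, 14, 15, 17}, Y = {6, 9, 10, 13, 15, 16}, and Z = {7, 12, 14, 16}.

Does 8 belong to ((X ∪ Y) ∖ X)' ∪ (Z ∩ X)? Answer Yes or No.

8 ∉ X and 8 ∉ Y, so 8 ∉ X ∪ Y
8 ∉ (X ∪ Y) and 8 ∉ X, so 8 ∉ (X ∪ Y) ∖ X
8 ∈ ((X ∪ Y) ∖ X)' since 8 ∉ ((X ∪ Y) ∖ X)
8 ∉ Z and 8 ∉ X, so 8 ∉ Z ∩ X
8 ∈ ((X ∪ Y) ∖ X)' and 8 ∉ (Z ∩ X), so 8 ∈ ((X ∪ Y) ∖ X)' ∪ (Z ∩ X)

Yes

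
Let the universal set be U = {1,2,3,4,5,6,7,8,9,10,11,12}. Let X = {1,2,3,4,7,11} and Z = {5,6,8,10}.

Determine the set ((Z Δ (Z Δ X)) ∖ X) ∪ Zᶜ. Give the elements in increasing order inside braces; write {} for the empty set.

{1,2,3,4,7,9,11,12}

Z Δ X = {1,2,3,4,5,6,7,8,10,11}
Z Δ (Z Δ X) = {1,2,3,4,7,11}
(Z Δ (Z Δ X)) ∖ X = {}
Zᶜ = {1,2,3,4,7,9,11,12}
((Z Δ (Z Δ X)) ∖ X) ∪ Zᶜ = {1,2,3,4,7,9,11,12}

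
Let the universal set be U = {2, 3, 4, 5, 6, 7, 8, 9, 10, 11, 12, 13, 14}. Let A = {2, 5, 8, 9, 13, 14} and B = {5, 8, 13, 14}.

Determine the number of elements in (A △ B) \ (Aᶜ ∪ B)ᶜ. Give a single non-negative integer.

A △ B = {2, 9}
Aᶜ = {3, 4, 6, 7, 10, 11, 12}
Aᶜ ∪ B = {3, 4, 5, 6, 7, 8, 10, 11, 12, 13, 14}
(Aᶜ ∪ B)ᶜ = {2, 9}
(A △ B) \ (Aᶜ ∪ B)ᶜ = {}
|(A △ B) \ (Aᶜ ∪ B)ᶜ| = 0

0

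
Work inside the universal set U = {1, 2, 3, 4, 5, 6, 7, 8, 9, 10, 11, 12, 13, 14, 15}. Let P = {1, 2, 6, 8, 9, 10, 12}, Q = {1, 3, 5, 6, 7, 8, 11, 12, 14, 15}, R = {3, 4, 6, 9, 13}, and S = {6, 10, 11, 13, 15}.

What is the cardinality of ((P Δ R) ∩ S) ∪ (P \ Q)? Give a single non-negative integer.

P Δ R = {1, 2, 3, 4, 8, 10, 12, 13}
(P Δ R) ∩ S = {10, 13}
P \ Q = {2, 9, 10}
((P Δ R) ∩ S) ∪ (P \ Q) = {2, 9, 10, 13}
|((P Δ R) ∩ S) ∪ (P \ Q)| = 4

4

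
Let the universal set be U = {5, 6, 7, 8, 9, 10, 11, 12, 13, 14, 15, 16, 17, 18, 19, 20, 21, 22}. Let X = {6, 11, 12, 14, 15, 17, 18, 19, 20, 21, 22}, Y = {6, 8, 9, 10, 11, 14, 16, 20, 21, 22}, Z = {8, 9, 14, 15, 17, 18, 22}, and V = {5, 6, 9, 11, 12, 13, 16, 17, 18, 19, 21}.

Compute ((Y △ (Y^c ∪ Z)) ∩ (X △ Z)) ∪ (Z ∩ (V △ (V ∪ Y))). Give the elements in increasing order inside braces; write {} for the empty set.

{6, 8, 11, 12, 14, 19, 20, 21, 22}

Y^c = {5, 7, 12, 13, 15, 17, 18, 19}
Y^c ∪ Z = {5, 7, 8, 9, 12, 13, 14, 15, 17, 18, 19, 22}
Y △ (Y^c ∪ Z) = {5, 6, 7, 10, 11, 12, 13, 15, 16, 17, 18, 19, 20, 21}
X △ Z = {6, 8, 9, 11, 12, 19, 20, 21}
(Y △ (Y^c ∪ Z)) ∩ (X △ Z) = {6, 11, 12, 19, 20, 21}
V ∪ Y = {5, 6, 8, 9, 10, 11, 12, 13, 14, 16, 17, 18, 19, 20, 21, 22}
V △ (V ∪ Y) = {8, 10, 14, 20, 22}
Z ∩ (V △ (V ∪ Y)) = {8, 14, 22}
((Y △ (Y^c ∪ Z)) ∩ (X △ Z)) ∪ (Z ∩ (V △ (V ∪ Y))) = {6, 8, 11, 12, 14, 19, 20, 21, 22}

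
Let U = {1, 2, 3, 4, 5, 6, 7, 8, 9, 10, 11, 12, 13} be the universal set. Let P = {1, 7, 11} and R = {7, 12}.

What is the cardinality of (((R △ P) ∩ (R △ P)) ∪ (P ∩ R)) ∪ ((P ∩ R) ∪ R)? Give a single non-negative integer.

R △ P = {1, 11, 12}
(R △ P) ∩ (R △ P) = {1, 11, 12}
P ∩ R = {7}
((R △ P) ∩ (R △ P)) ∪ (P ∩ R) = {1, 7, 11, 12}
(P ∩ R) ∪ R = {7, 12}
(((R △ P) ∩ (R △ P)) ∪ (P ∩ R)) ∪ ((P ∩ R) ∪ R) = {1, 7, 11, 12}
|(((R △ P) ∩ (R △ P)) ∪ (P ∩ R)) ∪ ((P ∩ R) ∪ R)| = 4

4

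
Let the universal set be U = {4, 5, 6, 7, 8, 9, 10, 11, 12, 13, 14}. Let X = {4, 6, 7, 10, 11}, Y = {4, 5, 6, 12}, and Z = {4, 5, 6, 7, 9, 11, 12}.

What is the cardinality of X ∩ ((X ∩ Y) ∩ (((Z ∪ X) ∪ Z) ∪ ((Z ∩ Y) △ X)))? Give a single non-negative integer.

2

X ∩ Y = {4, 6}
Z ∪ X = {4, 5, 6, 7, 9, 10, 11, 12}
(Z ∪ X) ∪ Z = {4, 5, 6, 7, 9, 10, 11, 12}
Z ∩ Y = {4, 5, 6, 12}
(Z ∩ Y) △ X = {5, 7, 10, 11, 12}
((Z ∪ X) ∪ Z) ∪ ((Z ∩ Y) △ X) = {4, 5, 6, 7, 9, 10, 11, 12}
(X ∩ Y) ∩ (((Z ∪ X) ∪ Z) ∪ ((Z ∩ Y) △ X)) = {4, 6}
X ∩ ((X ∩ Y) ∩ (((Z ∪ X) ∪ Z) ∪ ((Z ∩ Y) △ X))) = {4, 6}
|X ∩ ((X ∩ Y) ∩ (((Z ∪ X) ∪ Z) ∪ ((Z ∩ Y) △ X)))| = 2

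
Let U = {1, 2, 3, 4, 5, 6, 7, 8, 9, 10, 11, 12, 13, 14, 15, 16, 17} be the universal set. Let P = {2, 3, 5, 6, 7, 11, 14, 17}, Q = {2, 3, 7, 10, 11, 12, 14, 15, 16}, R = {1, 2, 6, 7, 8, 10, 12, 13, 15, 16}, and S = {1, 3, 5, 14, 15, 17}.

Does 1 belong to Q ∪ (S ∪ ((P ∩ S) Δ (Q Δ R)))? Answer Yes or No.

Yes

1 ∉ P and 1 ∈ S, so 1 ∉ P ∩ S
1 ∉ Q and 1 ∈ R, so 1 ∈ Q Δ R
1 ∉ (P ∩ S) and 1 ∈ (Q Δ R), so 1 ∈ (P ∩ S) Δ (Q Δ R)
1 ∈ S and 1 ∈ ((P ∩ S) Δ (Q Δ R)), so 1 ∈ S ∪ ((P ∩ S) Δ (Q Δ R))
1 ∉ Q and 1 ∈ (S ∪ ((P ∩ S) Δ (Q Δ R))), so 1 ∈ Q ∪ (S ∪ ((P ∩ S) Δ (Q Δ R)))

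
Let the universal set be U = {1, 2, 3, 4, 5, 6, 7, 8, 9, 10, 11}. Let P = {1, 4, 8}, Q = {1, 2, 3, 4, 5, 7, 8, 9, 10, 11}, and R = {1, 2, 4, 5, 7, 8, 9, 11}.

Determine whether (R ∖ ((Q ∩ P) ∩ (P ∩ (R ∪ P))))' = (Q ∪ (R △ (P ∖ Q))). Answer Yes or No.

Q ∩ P = {1, 4, 8}
R ∪ P = {1, 2, 4, 5, 7, 8, 9, 11}
P ∩ (R ∪ P) = {1, 4, 8}
(Q ∩ P) ∩ (P ∩ (R ∪ P)) = {1, 4, 8}
R ∖ ((Q ∩ P) ∩ (P ∩ (R ∪ P))) = {2, 5, 7, 9, 11}
(R ∖ ((Q ∩ P) ∩ (P ∩ (R ∪ P))))' = {1, 3, 4, 6, 8, 10}
P ∖ Q = {}
R △ (P ∖ Q) = {1, 2, 4, 5, 7, 8, 9, 11}
Q ∪ (R △ (P ∖ Q)) = {1, 2, 3, 4, 5, 7, 8, 9, 10, 11}
2 ∈ Q ∪ (R △ (P ∖ Q)) but 2 ∉ (R ∖ ((Q ∩ P) ∩ (P ∩ (R ∪ P))))', so they differ.

No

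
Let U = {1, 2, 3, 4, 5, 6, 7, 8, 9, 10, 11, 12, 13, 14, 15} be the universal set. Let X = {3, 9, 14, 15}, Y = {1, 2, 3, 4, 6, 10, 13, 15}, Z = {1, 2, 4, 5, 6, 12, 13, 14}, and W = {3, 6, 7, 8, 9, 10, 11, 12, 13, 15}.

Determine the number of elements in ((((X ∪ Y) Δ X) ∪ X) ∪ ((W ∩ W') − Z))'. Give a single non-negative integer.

X ∪ Y = {1, 2, 3, 4, 6, 9, 10, 13, 14, 15}
(X ∪ Y) Δ X = {1, 2, 4, 6, 10, 13}
((X ∪ Y) Δ X) ∪ X = {1, 2, 3, 4, 6, 9, 10, 13, 14, 15}
W' = {1, 2, 4, 5, 14}
W ∩ W' = {}
(W ∩ W') − Z = {}
(((X ∪ Y) Δ X) ∪ X) ∪ ((W ∩ W') − Z) = {1, 2, 3, 4, 6, 9, 10, 13, 14, 15}
((((X ∪ Y) Δ X) ∪ X) ∪ ((W ∩ W') − Z))' = {5, 7, 8, 11, 12}
|((((X ∪ Y) Δ X) ∪ X) ∪ ((W ∩ W') − Z))'| = 5

5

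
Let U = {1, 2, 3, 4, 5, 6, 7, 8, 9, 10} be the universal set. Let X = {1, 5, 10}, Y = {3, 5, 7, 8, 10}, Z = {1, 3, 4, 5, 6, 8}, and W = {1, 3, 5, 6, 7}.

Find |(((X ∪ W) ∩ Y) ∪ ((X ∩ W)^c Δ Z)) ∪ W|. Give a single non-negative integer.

8

X ∪ W = {1, 3, 5, 6, 7, 10}
(X ∪ W) ∩ Y = {3, 5, 7, 10}
X ∩ W = {1, 5}
(X ∩ W)^c = {2, 3, 4, 6, 7, 8, 9, 10}
(X ∩ W)^c Δ Z = {1, 2, 5, 7, 9, 10}
((X ∪ W) ∩ Y) ∪ ((X ∩ W)^c Δ Z) = {1, 2, 3, 5, 7, 9, 10}
(((X ∪ W) ∩ Y) ∪ ((X ∩ W)^c Δ Z)) ∪ W = {1, 2, 3, 5, 6, 7, 9, 10}
|(((X ∪ W) ∩ Y) ∪ ((X ∩ W)^c Δ Z)) ∪ W| = 8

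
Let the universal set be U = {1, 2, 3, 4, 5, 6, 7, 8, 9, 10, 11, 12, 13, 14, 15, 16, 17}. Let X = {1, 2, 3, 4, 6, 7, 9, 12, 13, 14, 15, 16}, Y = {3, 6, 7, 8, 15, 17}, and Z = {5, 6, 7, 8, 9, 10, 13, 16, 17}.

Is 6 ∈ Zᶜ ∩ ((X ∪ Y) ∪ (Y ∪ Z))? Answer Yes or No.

6 ∈ Z, so 6 ∉ Zᶜ
6 ∈ X and 6 ∈ Y, so 6 ∈ X ∪ Y
6 ∈ Y and 6 ∈ Z, so 6 ∈ Y ∪ Z
6 ∈ (X ∪ Y) and 6 ∈ (Y ∪ Z), so 6 ∈ (X ∪ Y) ∪ (Y ∪ Z)
6 ∉ Zᶜ and 6 ∈ ((X ∪ Y) ∪ (Y ∪ Z)), so 6 ∉ Zᶜ ∩ ((X ∪ Y) ∪ (Y ∪ Z))

No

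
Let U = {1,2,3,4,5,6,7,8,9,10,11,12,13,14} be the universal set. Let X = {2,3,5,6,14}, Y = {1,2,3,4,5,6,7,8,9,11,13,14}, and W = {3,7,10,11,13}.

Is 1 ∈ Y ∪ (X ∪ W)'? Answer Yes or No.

Yes

1 ∉ X and 1 ∉ W, so 1 ∉ X ∪ W
1 ∈ (X ∪ W)' since 1 ∉ (X ∪ W)
1 ∈ Y and 1 ∈ (X ∪ W)', so 1 ∈ Y ∪ (X ∪ W)'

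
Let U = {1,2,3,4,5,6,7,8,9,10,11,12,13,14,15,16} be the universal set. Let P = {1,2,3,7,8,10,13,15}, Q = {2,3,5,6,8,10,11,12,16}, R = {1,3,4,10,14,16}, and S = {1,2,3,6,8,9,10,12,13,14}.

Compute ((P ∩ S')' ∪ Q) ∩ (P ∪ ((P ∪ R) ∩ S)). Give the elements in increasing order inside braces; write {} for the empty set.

{1,2,3,8,10,13,14}

S' = {4,5,7,11,15,16}
P ∩ S' = {7,15}
(P ∩ S')' = {1,2,3,4,5,6,8,9,10,11,12,13,14,16}
(P ∩ S')' ∪ Q = {1,2,3,4,5,6,8,9,10,11,12,13,14,16}
P ∪ R = {1,2,3,4,7,8,10,13,14,15,16}
(P ∪ R) ∩ S = {1,2,3,8,10,13,14}
P ∪ ((P ∪ R) ∩ S) = {1,2,3,7,8,10,13,14,15}
((P ∩ S')' ∪ Q) ∩ (P ∪ ((P ∪ R) ∩ S)) = {1,2,3,8,10,13,14}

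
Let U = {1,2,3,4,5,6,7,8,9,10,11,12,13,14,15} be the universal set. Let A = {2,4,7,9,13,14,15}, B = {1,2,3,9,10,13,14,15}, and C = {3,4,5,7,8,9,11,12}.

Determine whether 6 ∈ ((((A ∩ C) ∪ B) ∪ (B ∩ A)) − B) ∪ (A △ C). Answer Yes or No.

6 ∉ A and 6 ∉ C, so 6 ∉ A ∩ C
6 ∉ (A ∩ C) and 6 ∉ B, so 6 ∉ (A ∩ C) ∪ B
6 ∉ B and 6 ∉ A, so 6 ∉ B ∩ A
6 ∉ ((A ∩ C) ∪ B) and 6 ∉ (B ∩ A), so 6 ∉ ((A ∩ C) ∪ B) ∪ (B ∩ A)
6 ∉ (((A ∩ C) ∪ B) ∪ (B ∩ A)) and 6 ∉ B, so 6 ∉ (((A ∩ C) ∪ B) ∪ (B ∩ A)) − B
6 ∉ A and 6 ∉ C, so 6 ∉ A △ C
6 ∉ ((((A ∩ C) ∪ B) ∪ (B ∩ A)) − B) and 6 ∉ (A △ C), so 6 ∉ ((((A ∩ C) ∪ B) ∪ (B ∩ A)) − B) ∪ (A △ C)

No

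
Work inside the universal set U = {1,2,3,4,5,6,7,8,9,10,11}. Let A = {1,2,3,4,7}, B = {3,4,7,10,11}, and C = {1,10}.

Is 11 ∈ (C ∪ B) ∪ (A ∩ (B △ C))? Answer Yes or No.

Yes

11 ∉ C and 11 ∈ B, so 11 ∈ C ∪ B
11 ∈ B and 11 ∉ C, so 11 ∈ B △ C
11 ∉ A and 11 ∈ (B △ C), so 11 ∉ A ∩ (B △ C)
11 ∈ (C ∪ B) and 11 ∉ (A ∩ (B △ C)), so 11 ∈ (C ∪ B) ∪ (A ∩ (B △ C))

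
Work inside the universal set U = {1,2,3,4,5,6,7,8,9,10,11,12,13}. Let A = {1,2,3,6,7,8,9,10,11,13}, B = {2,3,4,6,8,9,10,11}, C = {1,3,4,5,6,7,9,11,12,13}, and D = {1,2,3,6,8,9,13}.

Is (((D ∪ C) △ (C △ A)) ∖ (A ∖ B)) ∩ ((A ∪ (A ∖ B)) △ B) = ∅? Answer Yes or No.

D ∪ C = {1,2,3,4,5,6,7,8,9,11,12,13}
C △ A = {2,4,5,8,10,12}
(D ∪ C) △ (C △ A) = {1,3,6,7,9,10,11,13}
A ∖ B = {1,7,13}
((D ∪ C) △ (C △ A)) ∖ (A ∖ B) = {3,6,9,10,11}
A ∪ (A ∖ B) = {1,2,3,6,7,8,9,10,11,13}
(A ∪ (A ∖ B)) △ B = {1,4,7,13}
{3,6,9,10,11} and {1,4,7,13} share no elements.

Yes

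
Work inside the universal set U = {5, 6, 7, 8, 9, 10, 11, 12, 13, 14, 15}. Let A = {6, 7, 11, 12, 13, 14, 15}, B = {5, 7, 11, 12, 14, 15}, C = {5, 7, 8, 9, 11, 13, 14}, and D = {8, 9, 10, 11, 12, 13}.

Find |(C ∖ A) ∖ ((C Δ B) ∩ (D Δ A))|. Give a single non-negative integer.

C ∖ A = {5, 8, 9}
C Δ B = {8, 9, 12, 13, 15}
D Δ A = {6, 7, 8, 9, 10, 14, 15}
(C Δ B) ∩ (D Δ A) = {8, 9, 15}
(C ∖ A) ∖ ((C Δ B) ∩ (D Δ A)) = {5}
|(C ∖ A) ∖ ((C Δ B) ∩ (D Δ A))| = 1

1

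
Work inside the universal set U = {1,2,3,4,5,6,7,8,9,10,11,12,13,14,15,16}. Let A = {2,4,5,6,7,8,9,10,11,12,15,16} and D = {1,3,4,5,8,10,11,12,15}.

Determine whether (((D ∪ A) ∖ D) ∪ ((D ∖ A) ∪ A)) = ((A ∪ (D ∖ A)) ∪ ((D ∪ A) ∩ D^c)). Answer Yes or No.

Yes

D ∪ A = {1,2,3,4,5,6,7,8,9,10,11,12,15,16}
(D ∪ A) ∖ D = {2,6,7,9,16}
D ∖ A = {1,3}
(D ∖ A) ∪ A = {1,2,3,4,5,6,7,8,9,10,11,12,15,16}
((D ∪ A) ∖ D) ∪ ((D ∖ A) ∪ A) = {1,2,3,4,5,6,7,8,9,10,11,12,15,16}
A ∪ (D ∖ A) = {1,2,3,4,5,6,7,8,9,10,11,12,15,16}
D^c = {2,6,7,9,13,14,16}
(D ∪ A) ∩ D^c = {2,6,7,9,16}
(A ∪ (D ∖ A)) ∪ ((D ∪ A) ∩ D^c) = {1,2,3,4,5,6,7,8,9,10,11,12,15,16}
Both equal {1,2,3,4,5,6,7,8,9,10,11,12,15,16}, so ((D ∪ A) ∖ D) ∪ ((D ∖ A) ∪ A) = (A ∪ (D ∖ A)) ∪ ((D ∪ A) ∩ D^c).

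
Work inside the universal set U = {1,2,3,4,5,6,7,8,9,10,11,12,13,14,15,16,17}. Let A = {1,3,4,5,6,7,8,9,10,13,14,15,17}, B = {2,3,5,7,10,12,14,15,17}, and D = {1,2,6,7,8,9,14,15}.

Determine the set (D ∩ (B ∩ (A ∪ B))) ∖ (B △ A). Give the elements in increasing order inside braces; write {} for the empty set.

A ∪ B = {1,2,3,4,5,6,7,8,9,10,12,13,14,15,17}
B ∩ (A ∪ B) = {2,3,5,7,10,12,14,15,17}
D ∩ (B ∩ (A ∪ B)) = {2,7,14,15}
B △ A = {1,2,4,6,8,9,12,13}
(D ∩ (B ∩ (A ∪ B))) ∖ (B △ A) = {7,14,15}

{7,14,15}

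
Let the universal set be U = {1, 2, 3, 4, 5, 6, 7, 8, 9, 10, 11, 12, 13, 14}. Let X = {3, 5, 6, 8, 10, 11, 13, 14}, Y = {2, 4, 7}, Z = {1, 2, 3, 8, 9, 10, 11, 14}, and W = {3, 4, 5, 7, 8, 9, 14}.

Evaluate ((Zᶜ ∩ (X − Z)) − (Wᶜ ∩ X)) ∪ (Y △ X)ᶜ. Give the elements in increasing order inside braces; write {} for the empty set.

{1, 5, 9, 12}

Zᶜ = {4, 5, 6, 7, 12, 13}
X − Z = {5, 6, 13}
Zᶜ ∩ (X − Z) = {5, 6, 13}
Wᶜ = {1, 2, 6, 10, 11, 12, 13}
Wᶜ ∩ X = {6, 10, 11, 13}
(Zᶜ ∩ (X − Z)) − (Wᶜ ∩ X) = {5}
Y △ X = {2, 3, 4, 5, 6, 7, 8, 10, 11, 13, 14}
(Y △ X)ᶜ = {1, 9, 12}
((Zᶜ ∩ (X − Z)) − (Wᶜ ∩ X)) ∪ (Y △ X)ᶜ = {1, 5, 9, 12}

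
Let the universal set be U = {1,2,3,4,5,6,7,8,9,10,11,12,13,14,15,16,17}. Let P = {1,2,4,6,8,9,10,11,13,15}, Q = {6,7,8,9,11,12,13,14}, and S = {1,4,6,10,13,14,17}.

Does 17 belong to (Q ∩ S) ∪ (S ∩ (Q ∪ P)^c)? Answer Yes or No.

Yes

17 ∉ Q and 17 ∈ S, so 17 ∉ Q ∩ S
17 ∉ Q and 17 ∉ P, so 17 ∉ Q ∪ P
17 ∈ (Q ∪ P)^c since 17 ∉ (Q ∪ P)
17 ∈ S and 17 ∈ (Q ∪ P)^c, so 17 ∈ S ∩ (Q ∪ P)^c
17 ∉ (Q ∩ S) and 17 ∈ (S ∩ (Q ∪ P)^c), so 17 ∈ (Q ∩ S) ∪ (S ∩ (Q ∪ P)^c)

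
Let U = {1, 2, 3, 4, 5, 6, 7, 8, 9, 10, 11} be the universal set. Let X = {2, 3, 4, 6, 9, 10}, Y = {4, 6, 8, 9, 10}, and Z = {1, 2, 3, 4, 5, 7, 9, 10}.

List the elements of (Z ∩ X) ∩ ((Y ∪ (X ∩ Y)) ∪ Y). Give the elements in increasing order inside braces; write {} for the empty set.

Z ∩ X = {2, 3, 4, 9, 10}
X ∩ Y = {4, 6, 9, 10}
Y ∪ (X ∩ Y) = {4, 6, 8, 9, 10}
(Y ∪ (X ∩ Y)) ∪ Y = {4, 6, 8, 9, 10}
(Z ∩ X) ∩ ((Y ∪ (X ∩ Y)) ∪ Y) = {4, 9, 10}

{4, 9, 10}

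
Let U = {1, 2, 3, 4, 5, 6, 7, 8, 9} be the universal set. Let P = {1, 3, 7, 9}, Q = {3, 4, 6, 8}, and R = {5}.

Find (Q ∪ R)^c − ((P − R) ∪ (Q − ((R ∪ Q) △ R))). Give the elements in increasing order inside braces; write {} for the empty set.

Q ∪ R = {3, 4, 5, 6, 8}
(Q ∪ R)^c = {1, 2, 7, 9}
P − R = {1, 3, 7, 9}
R ∪ Q = {3, 4, 5, 6, 8}
(R ∪ Q) △ R = {3, 4, 6, 8}
Q − ((R ∪ Q) △ R) = {}
(P − R) ∪ (Q − ((R ∪ Q) △ R)) = {1, 3, 7, 9}
(Q ∪ R)^c − ((P − R) ∪ (Q − ((R ∪ Q) △ R))) = {2}

{2}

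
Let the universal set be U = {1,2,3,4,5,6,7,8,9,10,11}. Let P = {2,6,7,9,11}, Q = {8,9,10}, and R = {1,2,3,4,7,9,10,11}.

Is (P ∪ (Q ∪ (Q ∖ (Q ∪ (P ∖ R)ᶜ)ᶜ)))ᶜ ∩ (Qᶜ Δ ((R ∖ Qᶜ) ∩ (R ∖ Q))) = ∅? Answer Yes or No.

P ∖ R = {6}
(P ∖ R)ᶜ = {1,2,3,4,5,7,8,9,10,11}
Q ∪ (P ∖ R)ᶜ = {1,2,3,4,5,7,8,9,10,11}
(Q ∪ (P ∖ R)ᶜ)ᶜ = {6}
Q ∖ (Q ∪ (P ∖ R)ᶜ)ᶜ = {8,9,10}
Q ∪ (Q ∖ (Q ∪ (P ∖ R)ᶜ)ᶜ) = {8,9,10}
P ∪ (Q ∪ (Q ∖ (Q ∪ (P ∖ R)ᶜ)ᶜ)) = {2,6,7,8,9,10,11}
(P ∪ (Q ∪ (Q ∖ (Q ∪ (P ∖ R)ᶜ)ᶜ)))ᶜ = {1,3,4,5}
Qᶜ = {1,2,3,4,5,6,7,11}
R ∖ Qᶜ = {9,10}
R ∖ Q = {1,2,3,4,7,11}
(R ∖ Qᶜ) ∩ (R ∖ Q) = {}
Qᶜ Δ ((R ∖ Qᶜ) ∩ (R ∖ Q)) = {1,2,3,4,5,6,7,11}
1 lies in both, so they are not disjoint.

No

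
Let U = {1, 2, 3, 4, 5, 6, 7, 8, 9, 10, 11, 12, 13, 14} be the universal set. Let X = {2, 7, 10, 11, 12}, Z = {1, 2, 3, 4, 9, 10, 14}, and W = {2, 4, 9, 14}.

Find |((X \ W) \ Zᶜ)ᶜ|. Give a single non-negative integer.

X \ W = {7, 10, 11, 12}
Zᶜ = {5, 6, 7, 8, 11, 12, 13}
(X \ W) \ Zᶜ = {10}
((X \ W) \ Zᶜ)ᶜ = {1, 2, 3, 4, 5, 6, 7, 8, 9, 11, 12, 13, 14}
|((X \ W) \ Zᶜ)ᶜ| = 13

13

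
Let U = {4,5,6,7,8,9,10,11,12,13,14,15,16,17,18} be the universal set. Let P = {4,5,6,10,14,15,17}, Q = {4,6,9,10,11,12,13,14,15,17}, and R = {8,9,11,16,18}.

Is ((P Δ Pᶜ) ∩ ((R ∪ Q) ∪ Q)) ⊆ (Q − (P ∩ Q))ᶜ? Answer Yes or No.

Pᶜ = {7,8,9,11,12,13,16,18}
P Δ Pᶜ = {4,5,6,7,8,9,10,11,12,13,14,15,16,17,18}
R ∪ Q = {4,6,8,9,10,11,12,13,14,15,16,17,18}
(R ∪ Q) ∪ Q = {4,6,8,9,10,11,12,13,14,15,16,17,18}
(P Δ Pᶜ) ∩ ((R ∪ Q) ∪ Q) = {4,6,8,9,10,11,12,13,14,15,16,17,18}
P ∩ Q = {4,6,10,14,15,17}
Q − (P ∩ Q) = {9,11,12,13}
(Q − (P ∩ Q))ᶜ = {4,5,6,7,8,10,14,15,16,17,18}
9 ∈ (P Δ Pᶜ) ∩ ((R ∪ Q) ∪ Q) but 9 ∉ (Q − (P ∩ Q))ᶜ, so the inclusion fails.

No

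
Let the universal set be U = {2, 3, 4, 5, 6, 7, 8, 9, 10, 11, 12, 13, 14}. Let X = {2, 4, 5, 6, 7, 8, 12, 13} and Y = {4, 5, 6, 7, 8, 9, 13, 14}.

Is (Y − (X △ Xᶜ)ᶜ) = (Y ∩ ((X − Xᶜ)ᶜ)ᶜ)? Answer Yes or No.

Xᶜ = {3, 9, 10, 11, 14}
X △ Xᶜ = {2, 3, 4, 5, 6, 7, 8, 9, 10, 11, 12, 13, 14}
(X △ Xᶜ)ᶜ = {}
Y − (X △ Xᶜ)ᶜ = {4, 5, 6, 7, 8, 9, 13, 14}
X − Xᶜ = {2, 4, 5, 6, 7, 8, 12, 13}
(X − Xᶜ)ᶜ = {3, 9, 10, 11, 14}
((X − Xᶜ)ᶜ)ᶜ = {2, 4, 5, 6, 7, 8, 12, 13}
Y ∩ ((X − Xᶜ)ᶜ)ᶜ = {4, 5, 6, 7, 8, 13}
9 ∈ Y − (X △ Xᶜ)ᶜ but 9 ∉ Y ∩ ((X − Xᶜ)ᶜ)ᶜ, so they differ.

No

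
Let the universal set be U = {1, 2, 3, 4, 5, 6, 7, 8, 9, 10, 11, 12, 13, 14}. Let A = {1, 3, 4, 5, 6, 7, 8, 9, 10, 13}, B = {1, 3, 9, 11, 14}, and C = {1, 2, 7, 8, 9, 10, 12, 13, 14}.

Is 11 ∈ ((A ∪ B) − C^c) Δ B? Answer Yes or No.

Yes

11 ∉ A and 11 ∈ B, so 11 ∈ A ∪ B
11 ∉ C, so 11 ∈ C^c
11 ∈ (A ∪ B) and 11 ∈ C^c, so 11 ∉ (A ∪ B) − C^c
11 ∉ ((A ∪ B) − C^c) and 11 ∈ B, so 11 ∈ ((A ∪ B) − C^c) Δ B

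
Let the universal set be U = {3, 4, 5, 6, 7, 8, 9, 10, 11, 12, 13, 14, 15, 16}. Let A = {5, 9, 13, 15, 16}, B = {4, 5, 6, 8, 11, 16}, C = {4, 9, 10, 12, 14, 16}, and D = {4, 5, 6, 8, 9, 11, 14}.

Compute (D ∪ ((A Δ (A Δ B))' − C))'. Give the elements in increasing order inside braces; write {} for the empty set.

{10, 12, 16}

A Δ B = {4, 6, 8, 9, 11, 13, 15}
A Δ (A Δ B) = {4, 5, 6, 8, 11, 16}
(A Δ (A Δ B))' = {3, 7, 9, 10, 12, 13, 14, 15}
(A Δ (A Δ B))' − C = {3, 7, 13, 15}
D ∪ ((A Δ (A Δ B))' − C) = {3, 4, 5, 6, 7, 8, 9, 11, 13, 14, 15}
(D ∪ ((A Δ (A Δ B))' − C))' = {10, 12, 16}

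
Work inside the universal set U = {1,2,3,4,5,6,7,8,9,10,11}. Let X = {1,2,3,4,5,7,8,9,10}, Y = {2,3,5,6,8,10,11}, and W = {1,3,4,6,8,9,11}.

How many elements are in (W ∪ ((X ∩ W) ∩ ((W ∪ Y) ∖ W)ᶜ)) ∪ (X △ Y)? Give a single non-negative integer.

8

X ∩ W = {1,3,4,8,9}
W ∪ Y = {1,2,3,4,5,6,8,9,10,11}
(W ∪ Y) ∖ W = {2,5,10}
((W ∪ Y) ∖ W)ᶜ = {1,3,4,6,7,8,9,11}
(X ∩ W) ∩ ((W ∪ Y) ∖ W)ᶜ = {1,3,4,8,9}
W ∪ ((X ∩ W) ∩ ((W ∪ Y) ∖ W)ᶜ) = {1,3,4,6,8,9,11}
X △ Y = {1,4,6,7,9,11}
(W ∪ ((X ∩ W) ∩ ((W ∪ Y) ∖ W)ᶜ)) ∪ (X △ Y) = {1,3,4,6,7,8,9,11}
|(W ∪ ((X ∩ W) ∩ ((W ∪ Y) ∖ W)ᶜ)) ∪ (X △ Y)| = 8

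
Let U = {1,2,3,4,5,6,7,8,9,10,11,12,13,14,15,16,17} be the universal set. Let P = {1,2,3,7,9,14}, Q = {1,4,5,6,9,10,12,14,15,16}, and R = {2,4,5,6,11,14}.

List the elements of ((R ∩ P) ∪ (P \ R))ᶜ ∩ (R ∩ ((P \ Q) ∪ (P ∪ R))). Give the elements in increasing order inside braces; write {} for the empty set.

{4,5,6,11}

R ∩ P = {2,14}
P \ R = {1,3,7,9}
(R ∩ P) ∪ (P \ R) = {1,2,3,7,9,14}
((R ∩ P) ∪ (P \ R))ᶜ = {4,5,6,8,10,11,12,13,15,16,17}
P \ Q = {2,3,7}
P ∪ R = {1,2,3,4,5,6,7,9,11,14}
(P \ Q) ∪ (P ∪ R) = {1,2,3,4,5,6,7,9,11,14}
R ∩ ((P \ Q) ∪ (P ∪ R)) = {2,4,5,6,11,14}
((R ∩ P) ∪ (P \ R))ᶜ ∩ (R ∩ ((P \ Q) ∪ (P ∪ R))) = {4,5,6,11}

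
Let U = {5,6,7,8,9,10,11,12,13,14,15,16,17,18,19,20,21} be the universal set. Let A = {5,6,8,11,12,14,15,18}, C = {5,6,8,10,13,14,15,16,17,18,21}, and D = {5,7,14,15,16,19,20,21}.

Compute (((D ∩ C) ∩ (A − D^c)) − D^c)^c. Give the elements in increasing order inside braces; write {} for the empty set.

{6,7,8,9,10,11,12,13,16,17,18,19,20,21}

D ∩ C = {5,14,15,16,21}
D^c = {6,8,9,10,11,12,13,17,18}
A − D^c = {5,14,15}
(D ∩ C) ∩ (A − D^c) = {5,14,15}
((D ∩ C) ∩ (A − D^c)) − D^c = {5,14,15}
(((D ∩ C) ∩ (A − D^c)) − D^c)^c = {6,7,8,9,10,11,12,13,16,17,18,19,20,21}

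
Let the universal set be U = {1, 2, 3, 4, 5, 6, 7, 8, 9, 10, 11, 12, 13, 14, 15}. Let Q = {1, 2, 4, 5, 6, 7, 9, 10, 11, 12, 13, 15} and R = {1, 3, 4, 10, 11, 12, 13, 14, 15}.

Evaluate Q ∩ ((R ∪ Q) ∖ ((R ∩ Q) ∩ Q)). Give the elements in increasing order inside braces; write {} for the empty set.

{2, 5, 6, 7, 9}

R ∪ Q = {1, 2, 3, 4, 5, 6, 7, 9, 10, 11, 12, 13, 14, 15}
R ∩ Q = {1, 4, 10, 11, 12, 13, 15}
(R ∩ Q) ∩ Q = {1, 4, 10, 11, 12, 13, 15}
(R ∪ Q) ∖ ((R ∩ Q) ∩ Q) = {2, 3, 5, 6, 7, 9, 14}
Q ∩ ((R ∪ Q) ∖ ((R ∩ Q) ∩ Q)) = {2, 5, 6, 7, 9}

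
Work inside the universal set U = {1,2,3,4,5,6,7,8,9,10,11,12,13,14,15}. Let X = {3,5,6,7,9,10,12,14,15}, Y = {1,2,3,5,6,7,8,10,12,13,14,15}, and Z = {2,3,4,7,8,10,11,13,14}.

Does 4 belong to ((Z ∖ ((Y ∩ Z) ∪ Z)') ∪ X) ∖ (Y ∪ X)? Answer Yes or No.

4 ∉ Y and 4 ∈ Z, so 4 ∉ Y ∩ Z
4 ∉ (Y ∩ Z) and 4 ∈ Z, so 4 ∈ (Y ∩ Z) ∪ Z
4 ∉ ((Y ∩ Z) ∪ Z)' since 4 ∈ ((Y ∩ Z) ∪ Z)
4 ∈ Z and 4 ∉ ((Y ∩ Z) ∪ Z)', so 4 ∈ Z ∖ ((Y ∩ Z) ∪ Z)'
4 ∈ (Z ∖ ((Y ∩ Z) ∪ Z)') and 4 ∉ X, so 4 ∈ (Z ∖ ((Y ∩ Z) ∪ Z)') ∪ X
4 ∉ Y and 4 ∉ X, so 4 ∉ Y ∪ X
4 ∈ ((Z ∖ ((Y ∩ Z) ∪ Z)') ∪ X) and 4 ∉ (Y ∪ X), so 4 ∈ ((Z ∖ ((Y ∩ Z) ∪ Z)') ∪ X) ∖ (Y ∪ X)

Yes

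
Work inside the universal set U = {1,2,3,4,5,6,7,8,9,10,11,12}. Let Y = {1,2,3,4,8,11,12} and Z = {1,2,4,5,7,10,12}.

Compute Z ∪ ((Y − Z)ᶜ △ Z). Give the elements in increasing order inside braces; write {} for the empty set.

Y − Z = {3,8,11}
(Y − Z)ᶜ = {1,2,4,5,6,7,9,10,12}
(Y − Z)ᶜ △ Z = {6,9}
Z ∪ ((Y − Z)ᶜ △ Z) = {1,2,4,5,6,7,9,10,12}

{1,2,4,5,6,7,9,10,12}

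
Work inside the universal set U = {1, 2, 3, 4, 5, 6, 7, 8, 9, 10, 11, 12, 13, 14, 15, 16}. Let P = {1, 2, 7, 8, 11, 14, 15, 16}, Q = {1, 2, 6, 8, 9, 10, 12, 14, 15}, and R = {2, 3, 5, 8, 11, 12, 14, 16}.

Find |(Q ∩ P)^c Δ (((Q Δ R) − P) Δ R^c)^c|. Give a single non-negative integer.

Q ∩ P = {1, 2, 8, 14, 15}
(Q ∩ P)^c = {3, 4, 5, 6, 7, 9, 10, 11, 12, 13, 16}
Q Δ R = {1, 3, 5, 6, 9, 10, 11, 15, 16}
(Q Δ R) − P = {3, 5, 6, 9, 10}
R^c = {1, 4, 6, 7, 9, 10, 13, 15}
((Q Δ R) − P) Δ R^c = {1, 3, 4, 5, 7, 13, 15}
(((Q Δ R) − P) Δ R^c)^c = {2, 6, 8, 9, 10, 11, 12, 14, 16}
(Q ∩ P)^c Δ (((Q Δ R) − P) Δ R^c)^c = {2, 3, 4, 5, 7, 8, 13, 14}
|(Q ∩ P)^c Δ (((Q Δ R) − P) Δ R^c)^c| = 8

8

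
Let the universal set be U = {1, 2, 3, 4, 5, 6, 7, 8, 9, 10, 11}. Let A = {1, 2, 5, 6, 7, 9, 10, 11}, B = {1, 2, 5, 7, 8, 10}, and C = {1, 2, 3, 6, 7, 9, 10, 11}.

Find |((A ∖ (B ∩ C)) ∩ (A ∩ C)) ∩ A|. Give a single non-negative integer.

3

B ∩ C = {1, 2, 7, 10}
A ∖ (B ∩ C) = {5, 6, 9, 11}
A ∩ C = {1, 2, 6, 7, 9, 10, 11}
(A ∖ (B ∩ C)) ∩ (A ∩ C) = {6, 9, 11}
((A ∖ (B ∩ C)) ∩ (A ∩ C)) ∩ A = {6, 9, 11}
|((A ∖ (B ∩ C)) ∩ (A ∩ C)) ∩ A| = 3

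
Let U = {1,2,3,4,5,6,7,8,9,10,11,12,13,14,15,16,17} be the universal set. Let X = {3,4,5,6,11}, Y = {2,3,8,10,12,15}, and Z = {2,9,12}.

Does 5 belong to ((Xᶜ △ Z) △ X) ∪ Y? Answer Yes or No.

5 ∈ X, so 5 ∉ Xᶜ
5 ∉ Xᶜ and 5 ∉ Z, so 5 ∉ Xᶜ △ Z
5 ∉ (Xᶜ △ Z) and 5 ∈ X, so 5 ∈ (Xᶜ △ Z) △ X
5 ∈ ((Xᶜ △ Z) △ X) and 5 ∉ Y, so 5 ∈ ((Xᶜ △ Z) △ X) ∪ Y

Yes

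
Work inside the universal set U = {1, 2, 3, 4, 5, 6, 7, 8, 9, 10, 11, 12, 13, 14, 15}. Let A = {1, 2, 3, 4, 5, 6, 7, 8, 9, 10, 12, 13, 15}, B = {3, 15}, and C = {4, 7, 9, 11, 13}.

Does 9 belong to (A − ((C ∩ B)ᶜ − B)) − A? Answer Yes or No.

No

9 ∈ C and 9 ∉ B, so 9 ∉ C ∩ B
9 ∈ (C ∩ B)ᶜ since 9 ∉ (C ∩ B)
9 ∈ (C ∩ B)ᶜ and 9 ∉ B, so 9 ∈ (C ∩ B)ᶜ − B
9 ∈ A and 9 ∈ ((C ∩ B)ᶜ − B), so 9 ∉ A − ((C ∩ B)ᶜ − B)
9 ∉ (A − ((C ∩ B)ᶜ − B)) and 9 ∈ A, so 9 ∉ (A − ((C ∩ B)ᶜ − B)) − A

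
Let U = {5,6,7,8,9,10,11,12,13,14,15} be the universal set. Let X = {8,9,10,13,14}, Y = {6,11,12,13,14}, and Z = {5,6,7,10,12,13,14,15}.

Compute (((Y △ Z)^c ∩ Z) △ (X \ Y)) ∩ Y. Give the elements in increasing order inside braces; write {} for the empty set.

{6,12,13,14}

Y △ Z = {5,7,10,11,15}
(Y △ Z)^c = {6,8,9,12,13,14}
(Y △ Z)^c ∩ Z = {6,12,13,14}
X \ Y = {8,9,10}
((Y △ Z)^c ∩ Z) △ (X \ Y) = {6,8,9,10,12,13,14}
(((Y △ Z)^c ∩ Z) △ (X \ Y)) ∩ Y = {6,12,13,14}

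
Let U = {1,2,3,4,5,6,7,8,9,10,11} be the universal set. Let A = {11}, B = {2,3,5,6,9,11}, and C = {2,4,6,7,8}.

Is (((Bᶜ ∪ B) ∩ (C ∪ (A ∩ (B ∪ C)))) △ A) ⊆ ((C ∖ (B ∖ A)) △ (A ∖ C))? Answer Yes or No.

Bᶜ = {1,4,7,8,10}
Bᶜ ∪ B = {1,2,3,4,5,6,7,8,9,10,11}
B ∪ C = {2,3,4,5,6,7,8,9,11}
A ∩ (B ∪ C) = {11}
C ∪ (A ∩ (B ∪ C)) = {2,4,6,7,8,11}
(Bᶜ ∪ B) ∩ (C ∪ (A ∩ (B ∪ C))) = {2,4,6,7,8,11}
((Bᶜ ∪ B) ∩ (C ∪ (A ∩ (B ∪ C)))) △ A = {2,4,6,7,8}
B ∖ A = {2,3,5,6,9}
C ∖ (B ∖ A) = {4,7,8}
A ∖ C = {11}
(C ∖ (B ∖ A)) △ (A ∖ C) = {4,7,8,11}
2 ∈ ((Bᶜ ∪ B) ∩ (C ∪ (A ∩ (B ∪ C)))) △ A but 2 ∉ (C ∖ (B ∖ A)) △ (A ∖ C), so the inclusion fails.

No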